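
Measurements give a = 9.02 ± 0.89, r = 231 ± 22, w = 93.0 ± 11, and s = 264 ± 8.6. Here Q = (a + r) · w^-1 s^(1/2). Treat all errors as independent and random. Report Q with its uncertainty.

41.9 ± 6.31

Let u = a + r = 240. δu = √(δa² + δr²) = √(0.792 + 484) = 22.0, so δu/u = 0.0917.
Q is then a monomial in u, w, s:
δQ/Q = √((δu/u)² + (-1·δw/w)² + (½·δs/s)²) = √(0.00842 + 0.0140 + 0.000265) = 0.151
Q = 41.9, so δQ = 0.151 × 41.9 = 6.31.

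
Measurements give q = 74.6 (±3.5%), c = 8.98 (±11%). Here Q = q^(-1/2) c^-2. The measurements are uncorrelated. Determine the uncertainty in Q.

0.000317

Since Q is a product/quotient, work with relative uncertainties:
  (−½·δq/q)² = (-0.5×0.0350)² = 0.000306;  (-2·δc/c)² = (-2×0.110)² = 0.0484
δQ/Q = √(0.0487) = 0.221
Q = 0.00144, so δQ = 0.221 × 0.00144 = 0.000317.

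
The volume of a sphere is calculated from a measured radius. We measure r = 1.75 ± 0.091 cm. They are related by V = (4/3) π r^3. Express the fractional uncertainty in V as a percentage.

V ∝ r^3, so δV/V = |3| · δr/r = 3 × 0.0520 = 0.156.

15.6%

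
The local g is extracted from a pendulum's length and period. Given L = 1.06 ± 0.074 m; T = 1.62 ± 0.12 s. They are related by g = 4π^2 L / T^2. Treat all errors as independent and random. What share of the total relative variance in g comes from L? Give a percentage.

(δg/g)² = (1·δL/L)² + (-2·δT/T)²
  L term: (1×0.0698)² = 0.00487
  T term: (-2×0.0741)² = 0.0219
Total = 0.0268. Share from L = 0.00487/0.0268 = 0.182.

18.2%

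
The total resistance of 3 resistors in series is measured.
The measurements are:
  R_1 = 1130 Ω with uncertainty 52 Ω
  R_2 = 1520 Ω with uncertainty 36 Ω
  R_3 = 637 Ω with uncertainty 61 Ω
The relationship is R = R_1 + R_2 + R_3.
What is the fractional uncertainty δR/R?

Each term contributes (cᵢ δxᵢ)² to (δR)²:
  (δR_1)² = 2700;  (δR_2)² = 1300;  (δR_3)² = 3720
δR = √(7720) = 87.9 Ω
R = 3290 Ω, so δR/R = 87.9/3290 = 0.0267.

0.0267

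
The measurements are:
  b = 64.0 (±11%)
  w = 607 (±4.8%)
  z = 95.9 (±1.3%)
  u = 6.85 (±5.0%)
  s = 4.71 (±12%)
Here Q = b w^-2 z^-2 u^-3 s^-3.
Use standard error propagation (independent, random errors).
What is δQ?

2.35e-13

Products/powers → add relative errors in quadrature, weighted by exponent:
  (1·δb/b)² = (1×0.110)² = 0.0121;  (-2·δw/w)² = (-2×0.0480)² = 0.00922;  (-2·δz/z)² = (-2×0.0130)² = 0.000676;  (-3·δu/u)² = (-3×0.0500)² = 0.0225;  (-3·δs/s)² = (-3×0.120)² = 0.130
δQ/Q = √(0.174) = 0.417
Q = 5.62e-13, so δQ = 0.417 × 5.62e-13 = 2.35e-13.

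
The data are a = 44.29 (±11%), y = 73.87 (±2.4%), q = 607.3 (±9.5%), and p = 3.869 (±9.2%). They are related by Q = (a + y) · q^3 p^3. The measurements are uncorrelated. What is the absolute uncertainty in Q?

Let u = a + y = 118.2. δu = √(δa² + δy²) = √(23.7 + 3.14) = 5.18, so δu/u = 0.0439.
Q is then a monomial in u, q, p:
δQ/Q = √((δu/u)² + (3·δq/q)² + (3·δp/p)²) = √(0.00193 + 0.0812 + 0.0762) = 0.399
Q = 1.533e+12, so δQ = 0.399 × 1.533e+12 = 6.12e+11.

6.12e+11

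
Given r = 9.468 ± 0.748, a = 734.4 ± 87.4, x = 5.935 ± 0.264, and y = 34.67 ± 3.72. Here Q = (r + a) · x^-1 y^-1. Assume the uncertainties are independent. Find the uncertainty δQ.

Let u = r + a = 743.9. δu = √(δr² + δa²) = √(0.560 + 7640) = 87.4, so δu/u = 0.117.
Q is then a monomial in u, x, y:
δQ/Q = √((δu/u)² + (-1·δx/x)² + (-1·δy/y)²) = √(0.0138 + 0.00198 + 0.0115) = 0.165
Q = 3.615, so δQ = 0.165 × 3.615 = 0.597.

0.597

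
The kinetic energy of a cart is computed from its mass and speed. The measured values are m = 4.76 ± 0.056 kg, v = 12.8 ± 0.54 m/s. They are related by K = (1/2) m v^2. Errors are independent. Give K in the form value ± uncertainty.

390 ± 33.2 J

K is a product of powers, so relative uncertainties combine in quadrature:
  (1·δm/m)² = (1×0.0118)² = 0.000138;  (2·δv/v)² = (2×0.0422)² = 0.00712
δK/K = √(0.00726) = 0.0852
K = 390 J, so δK = 0.0852 × 390 = 33.2 J.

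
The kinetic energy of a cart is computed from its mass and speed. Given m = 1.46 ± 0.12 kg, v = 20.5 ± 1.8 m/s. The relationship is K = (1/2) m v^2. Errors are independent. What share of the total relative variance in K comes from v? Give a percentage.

(δK/K)² = (1·δm/m)² + (2·δv/v)²
  m term: (1×0.0822)² = 0.00676
  v term: (2×0.0878)² = 0.0308
Total = 0.0376. Share from v = 0.0308/0.0376 = 0.820.

82.0%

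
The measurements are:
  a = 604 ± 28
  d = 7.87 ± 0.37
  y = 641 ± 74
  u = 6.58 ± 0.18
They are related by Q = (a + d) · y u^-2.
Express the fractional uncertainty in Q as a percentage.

13.6%

Let w = a + d = 612. δw = √(δa² + δd²) = √(784 + 0.137) = 28.0, so δw/w = 0.0458.
Q is then a monomial in w, y, u:
δQ/Q = √((δw/w)² + (1·δy/y)² + (-2·δu/u)²) = √(0.00209 + 0.0133 + 0.00299) = 0.136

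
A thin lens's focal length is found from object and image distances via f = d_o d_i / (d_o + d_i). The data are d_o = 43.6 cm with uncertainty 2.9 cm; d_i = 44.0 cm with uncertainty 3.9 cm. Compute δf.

1.21 cm

∂f/∂d_o = (d_i/(d_o+d_i))² = 0.252;  ∂f/∂d_i = (d_o/(d_o+d_i))² = 0.248
δf = √((∂f/∂d_o · δd_o)² + (∂f/∂d_i · δd_i)²) = √(0.535 + 0.933) = 1.21 cm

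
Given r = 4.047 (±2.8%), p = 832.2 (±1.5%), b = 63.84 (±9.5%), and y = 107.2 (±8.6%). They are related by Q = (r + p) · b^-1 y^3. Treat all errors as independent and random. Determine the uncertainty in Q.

4.44e+06

Let u = r + p = 836.2. δu = √(δr² + δp²) = √(0.0128 + 156) = 12.5, so δu/u = 0.0149.
Q is then a monomial in u, b, y:
δQ/Q = √((δu/u)² + (-1·δb/b)² + (3·δy/y)²) = √(0.000223 + 0.00903 + 0.0666) = 0.275
Q = 1.614e+07, so δQ = 0.275 × 1.614e+07 = 4.44e+06.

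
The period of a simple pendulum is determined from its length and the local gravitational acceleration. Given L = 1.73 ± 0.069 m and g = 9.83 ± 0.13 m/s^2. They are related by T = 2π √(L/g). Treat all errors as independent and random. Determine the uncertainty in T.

0.0554 s

For a monomial T ∝ L^(1/2), g^(-1/2), fractional errors add in quadrature:
  (½·δL/L)² = (0.5×0.0399)² = 0.000398;  (−½·δg/g)² = (-0.5×0.0132)² = 4.37e-05
δT/T = √(0.000441) = 0.0210
T = 2.64 s, so δT = 0.0210 × 2.64 = 0.0554 s.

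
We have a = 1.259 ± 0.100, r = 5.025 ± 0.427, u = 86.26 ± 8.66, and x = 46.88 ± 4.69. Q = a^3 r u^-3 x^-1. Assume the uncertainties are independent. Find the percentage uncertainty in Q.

40.6%

Since Q is a product/quotient, work with relative uncertainties:
  (3·δa/a)² = (3×0.0794)² = 0.0568;  (1·δr/r)² = (1×0.0850)² = 0.00722;  (-3·δu/u)² = (-3×0.100)² = 0.0907;  (-1·δx/x)² = (-1×0.100)² = 0.0100
δQ/Q = √(0.165) = 0.406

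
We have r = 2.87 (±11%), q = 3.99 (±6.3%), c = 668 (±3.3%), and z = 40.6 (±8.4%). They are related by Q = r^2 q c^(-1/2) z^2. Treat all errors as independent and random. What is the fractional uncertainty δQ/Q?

Each factor contributes (exponent × relative error)² to (δQ/Q)²:
  (2·δr/r)² = (2×0.110)² = 0.0484;  (1·δq/q)² = (1×0.0630)² = 0.00397;  (−½·δc/c)² = (-0.5×0.0330)² = 0.000272;  (2·δz/z)² = (2×0.0840)² = 0.0282
δQ/Q = √(0.0809) = 0.284

0.284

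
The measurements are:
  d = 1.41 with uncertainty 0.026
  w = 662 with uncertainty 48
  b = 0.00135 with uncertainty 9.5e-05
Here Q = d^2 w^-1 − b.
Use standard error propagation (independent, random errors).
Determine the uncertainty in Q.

Let p = d^2·w^-1 = 0.00300. δp/p = √((2·δd/d)² + (-1·δw/w)²) = √(0.00136 + 0.00526) = 0.0813, so δp = 0.000244.
Q = p − b: δQ = √(δp² + δb²) = √(5.97e-08 + 9.03e-09) = 0.000262

0.000262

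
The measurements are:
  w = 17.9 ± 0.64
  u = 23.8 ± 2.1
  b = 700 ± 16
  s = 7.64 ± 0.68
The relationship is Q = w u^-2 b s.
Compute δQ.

34.2

Q is a product of powers, so relative uncertainties combine in quadrature:
  (1·δw/w)² = (1×0.0358)² = 0.00128;  (-2·δu/u)² = (-2×0.0882)² = 0.0311;  (1·δb/b)² = (1×0.0229)² = 0.000522;  (1·δs/s)² = (1×0.0890)² = 0.00792
δQ/Q = √(0.0409) = 0.202
Q = 169, so δQ = 0.202 × 169 = 34.2.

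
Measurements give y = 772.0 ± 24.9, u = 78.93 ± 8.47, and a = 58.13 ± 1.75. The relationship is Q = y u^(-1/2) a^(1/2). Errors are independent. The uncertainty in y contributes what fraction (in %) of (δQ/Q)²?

(δQ/Q)² = (1·δy/y)² + (−½·δu/u)² + (½·δa/a)²
  y term: (1×0.0323)² = 0.00104
  u term: (-0.5×0.107)² = 0.00288
  a term: (0.5×0.0301)² = 0.000227
Total = 0.00415. Share from y = 0.00104/0.00415 = 0.251.

25.1%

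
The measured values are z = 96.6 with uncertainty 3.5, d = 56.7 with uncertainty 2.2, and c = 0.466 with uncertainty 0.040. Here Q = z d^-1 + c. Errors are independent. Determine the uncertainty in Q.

Let p = z·d^-1 = 1.70. δp/p = √((1·δz/z)² + (-1·δd/d)²) = √(0.00131 + 0.00151) = 0.0531, so δp = 0.0904.
Q = p + c: δQ = √(δp² + δc²) = √(0.00818 + 0.00160) = 0.0989

0.0989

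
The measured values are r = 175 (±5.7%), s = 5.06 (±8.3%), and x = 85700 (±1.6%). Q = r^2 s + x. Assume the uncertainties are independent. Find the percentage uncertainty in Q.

9.10%

Let p = r^2·s = 1.55e+05. δp/p = √((2·δr/r)² + (1·δs/s)²) = √(0.0130 + 0.00689) = 0.141, so δp = 21900.
Q = p + x: δQ = √(δp² + δx²) = √(4.78e+08 + 1.88e+06) = 21900
Q = 2.41e+05, so δQ/Q = 21900/2.41e+05 = 0.0910.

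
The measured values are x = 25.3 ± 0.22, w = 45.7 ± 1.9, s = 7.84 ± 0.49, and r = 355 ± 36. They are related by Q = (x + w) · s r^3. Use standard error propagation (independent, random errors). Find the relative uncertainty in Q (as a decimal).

Let u = x + w = 71.0. δu = √(δx² + δw²) = √(0.0484 + 3.61) = 1.91, so δu/u = 0.0269.
Q is then a monomial in u, s, r:
δQ/Q = √((δu/u)² + (1·δs/s)² + (3·δr/r)²) = √(0.000726 + 0.00391 + 0.0926) = 0.312

0.312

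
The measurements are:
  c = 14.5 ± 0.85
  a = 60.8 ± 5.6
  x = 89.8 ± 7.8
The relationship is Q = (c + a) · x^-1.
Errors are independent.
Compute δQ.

Let u = c + a = 75.3. δu = √(δc² + δa²) = √(0.722 + 31.4) = 5.66, so δu/u = 0.0752.
Q is then a monomial in u, x:
δQ/Q = √((δu/u)² + (-1·δx/x)²) = √(0.00566 + 0.00754) = 0.115
Q = 0.839, so δQ = 0.115 × 0.839 = 0.0964.

0.0964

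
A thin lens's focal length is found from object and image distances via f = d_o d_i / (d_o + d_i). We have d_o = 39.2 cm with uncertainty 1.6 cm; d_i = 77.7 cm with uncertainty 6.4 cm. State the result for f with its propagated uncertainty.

∂f/∂d_o = (d_i/(d_o+d_i))² = 0.442;  ∂f/∂d_i = (d_o/(d_o+d_i))² = 0.112
δf = √((∂f/∂d_o · δd_o)² + (∂f/∂d_i · δd_i)²) = √(0.500 + 0.518) = 1.01 cm
f = 26.1 cm.

26.1 ± 1.01 cm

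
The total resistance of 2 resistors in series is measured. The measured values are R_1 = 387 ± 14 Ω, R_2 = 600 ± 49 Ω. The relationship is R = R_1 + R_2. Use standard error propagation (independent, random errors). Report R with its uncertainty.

Each term contributes (cᵢ δxᵢ)² to (δR)²:
  (δR_1)² = 196;  (δR_2)² = 2400
δR = √(2600) = 51.0 Ω
R = 987 Ω.

987 ± 51.0 Ω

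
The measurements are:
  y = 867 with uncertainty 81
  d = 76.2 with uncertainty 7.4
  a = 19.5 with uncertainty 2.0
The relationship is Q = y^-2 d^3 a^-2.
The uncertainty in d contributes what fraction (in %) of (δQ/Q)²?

(δQ/Q)² = (-2·δy/y)² + (3·δd/d)² + (-2·δa/a)²
  y term: (-2×0.0934)² = 0.0349
  d term: (3×0.0971)² = 0.0849
  a term: (-2×0.103)² = 0.0421
Total = 0.162. Share from d = 0.0849/0.162 = 0.524.

52.4%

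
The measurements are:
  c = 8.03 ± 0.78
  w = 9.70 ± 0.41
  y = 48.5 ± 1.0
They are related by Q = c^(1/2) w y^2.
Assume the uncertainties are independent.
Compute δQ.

Products/powers → add relative errors in quadrature, weighted by exponent:
  (½·δc/c)² = (0.5×0.0971)² = 0.00236;  (1·δw/w)² = (1×0.0423)² = 0.00179;  (2·δy/y)² = (2×0.0206)² = 0.00170
δQ/Q = √(0.00585) = 0.0765
Q = 64700, so δQ = 0.0765 × 64700 = 4940.

4940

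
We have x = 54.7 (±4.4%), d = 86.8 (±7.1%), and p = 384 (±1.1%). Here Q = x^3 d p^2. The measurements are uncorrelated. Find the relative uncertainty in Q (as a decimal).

For a monomial Q ∝ x^3, d, p^2, fractional errors add in quadrature:
  (3·δx/x)² = (3×0.0440)² = 0.0174;  (1·δd/d)² = (1×0.0710)² = 0.00504;  (2·δp/p)² = (2×0.0110)² = 0.000484
δQ/Q = √(0.0229) = 0.151

0.151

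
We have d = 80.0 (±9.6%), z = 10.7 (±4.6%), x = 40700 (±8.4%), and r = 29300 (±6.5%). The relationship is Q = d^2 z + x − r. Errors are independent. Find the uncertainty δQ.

14100

Let p = d^2·z = 68500. δp/p = √((2·δd/d)² + (1·δz/z)²) = √(0.0369 + 0.00212) = 0.197, so δp = 13500.
Q = p + x − r: δQ = √(δp² + δx² + δr²) = √(1.83e+08 + 1.17e+07 + 3.63e+06) = 14100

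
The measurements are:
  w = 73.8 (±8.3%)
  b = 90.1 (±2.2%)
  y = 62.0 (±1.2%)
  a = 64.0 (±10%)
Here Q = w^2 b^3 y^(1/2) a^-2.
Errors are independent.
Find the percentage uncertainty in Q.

26.8%

For a monomial Q ∝ w^2, b^3, y^(1/2), a^-2, fractional errors add in quadrature:
  (2·δw/w)² = (2×0.0830)² = 0.0276;  (3·δb/b)² = (3×0.0220)² = 0.00436;  (½·δy/y)² = (0.5×0.0120)² = 3.6e-05;  (-2·δa/a)² = (-2×0.100)² = 0.0400
δQ/Q = √(0.0719) = 0.268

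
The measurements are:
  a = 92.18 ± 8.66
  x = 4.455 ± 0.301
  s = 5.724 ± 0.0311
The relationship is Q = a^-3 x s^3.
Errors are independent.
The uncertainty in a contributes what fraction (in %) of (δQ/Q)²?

(δQ/Q)² = (-3·δa/a)² + (1·δx/x)² + (3·δs/s)²
  a term: (-3×0.0939)² = 0.0794
  x term: (1×0.0676)² = 0.00456
  s term: (3×0.00543)² = 0.000266
Total = 0.0843. Share from a = 0.0794/0.0843 = 0.943.

94.3%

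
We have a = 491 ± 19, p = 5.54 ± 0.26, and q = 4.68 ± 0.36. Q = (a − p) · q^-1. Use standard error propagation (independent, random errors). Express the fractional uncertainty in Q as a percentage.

Let u = a − p = 485. δu = √(δa² + δp²) = √(361 + 0.0676) = 19.0, so δu/u = 0.0391.
Q is then a monomial in u, q:
δQ/Q = √((δu/u)² + (-1·δq/q)²) = √(0.00153 + 0.00592) = 0.0863

8.63%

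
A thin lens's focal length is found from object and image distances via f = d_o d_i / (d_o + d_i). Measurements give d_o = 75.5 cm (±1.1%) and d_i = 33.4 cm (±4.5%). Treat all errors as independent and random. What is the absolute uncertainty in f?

0.727 cm

∂f/∂d_o = (d_i/(d_o+d_i))² = 0.0941;  ∂f/∂d_i = (d_o/(d_o+d_i))² = 0.481
δf = √((∂f/∂d_o · δd_o)² + (∂f/∂d_i · δd_i)²) = √(0.00610 + 0.522) = 0.727 cm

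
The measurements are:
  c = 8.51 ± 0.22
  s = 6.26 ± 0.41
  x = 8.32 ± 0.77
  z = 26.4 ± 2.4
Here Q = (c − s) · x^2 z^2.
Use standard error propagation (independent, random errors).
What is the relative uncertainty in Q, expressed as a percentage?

33.2%

Let u = c − s = 2.25. δu = √(δc² + δs²) = √(0.0484 + 0.168) = 0.465, so δu/u = 0.207.
Q is then a monomial in u, x, z:
δQ/Q = √((δu/u)² + (2·δx/x)² + (2·δz/z)²) = √(0.0428 + 0.0343 + 0.0331) = 0.332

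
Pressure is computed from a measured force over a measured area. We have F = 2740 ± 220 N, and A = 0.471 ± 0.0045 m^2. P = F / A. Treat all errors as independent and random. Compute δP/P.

Since P is a product/quotient, work with relative uncertainties:
  (1·δF/F)² = (1×0.0803)² = 0.00645;  (-1·δA/A)² = (-1×0.00955)² = 9.13e-05
δP/P = √(0.00654) = 0.0809

0.0809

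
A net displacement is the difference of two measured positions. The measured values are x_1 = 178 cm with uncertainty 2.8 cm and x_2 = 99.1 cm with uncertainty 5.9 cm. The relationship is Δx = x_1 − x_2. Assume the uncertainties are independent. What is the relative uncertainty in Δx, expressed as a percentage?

8.28%

For a sum/difference, combine absolute errors in quadrature:
  (δx_1)² = 7.84;  (δx_2)² = 34.8
δΔx = √(42.6) = 6.53 cm
Δx = 78.9 cm, so δΔx/Δx = 6.53/78.9 = 0.0828.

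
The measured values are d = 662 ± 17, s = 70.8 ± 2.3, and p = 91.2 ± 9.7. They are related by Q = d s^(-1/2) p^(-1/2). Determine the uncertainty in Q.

0.505

Since Q is a product/quotient, work with relative uncertainties:
  (1·δd/d)² = (1×0.0257)² = 0.000659;  (−½·δs/s)² = (-0.5×0.0325)² = 0.000264;  (−½·δp/p)² = (-0.5×0.106)² = 0.00283
δQ/Q = √(0.00375) = 0.0612
Q = 8.24, so δQ = 0.0612 × 8.24 = 0.505.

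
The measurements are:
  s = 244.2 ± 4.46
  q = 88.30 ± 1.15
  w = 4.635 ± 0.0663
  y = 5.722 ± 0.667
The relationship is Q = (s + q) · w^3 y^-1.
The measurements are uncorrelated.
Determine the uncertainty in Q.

723

Let u = s + q = 332.5. δu = √(δs² + δq²) = √(19.9 + 1.32) = 4.61, so δu/u = 0.0139.
Q is then a monomial in u, w, y:
δQ/Q = √((δu/u)² + (3·δw/w)² + (-1·δy/y)²) = √(0.000192 + 0.00184 + 0.0136) = 0.125
Q = 5786, so δQ = 0.125 × 5786 = 723.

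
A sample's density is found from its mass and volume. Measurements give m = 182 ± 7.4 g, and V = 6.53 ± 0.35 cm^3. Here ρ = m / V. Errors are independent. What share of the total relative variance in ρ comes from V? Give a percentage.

63.5%

(δρ/ρ)² = (1·δm/m)² + (-1·δV/V)²
  m term: (1×0.0407)² = 0.00165
  V term: (-1×0.0536)² = 0.00287
Total = 0.00453. Share from V = 0.00287/0.00453 = 0.635.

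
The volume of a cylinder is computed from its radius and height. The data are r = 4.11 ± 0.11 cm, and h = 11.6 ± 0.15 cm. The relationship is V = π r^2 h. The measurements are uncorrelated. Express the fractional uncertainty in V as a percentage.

5.51%

Since V is a product/quotient, work with relative uncertainties:
  (2·δr/r)² = (2×0.0268)² = 0.00287;  (1·δh/h)² = (1×0.0129)² = 0.000167
δV/V = √(0.00303) = 0.0551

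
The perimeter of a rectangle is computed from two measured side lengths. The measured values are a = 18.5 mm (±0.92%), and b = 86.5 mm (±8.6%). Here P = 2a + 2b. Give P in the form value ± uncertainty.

210 ± 14.9 mm

Each term contributes (cᵢ δxᵢ)² to (δP)²:
  (2·δa)² = 0.116;  (2·δb)² = 221
δP = √(221) = 14.9 mm
P = 210 mm.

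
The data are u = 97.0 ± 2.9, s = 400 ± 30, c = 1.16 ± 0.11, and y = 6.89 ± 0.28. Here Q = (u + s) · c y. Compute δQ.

Let w = u + s = 497. δw = √(δu² + δs²) = √(8.41 + 900) = 30.1, so δw/w = 0.0606.
Q is then a monomial in w, c, y:
δQ/Q = √((δw/w)² + (1·δc/c)² + (1·δy/y)²) = √(0.00368 + 0.00899 + 0.00165) = 0.120
Q = 3970, so δQ = 0.120 × 3970 = 475.

475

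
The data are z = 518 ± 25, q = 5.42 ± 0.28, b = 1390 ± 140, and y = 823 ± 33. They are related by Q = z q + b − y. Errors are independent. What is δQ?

Let p = z·q = 2810. δp/p = √((1·δz/z)² + (1·δq/q)²) = √(0.00233 + 0.00267) = 0.0707, so δp = 198.
Q = p + b − y: δQ = √(δp² + δb² + δy²) = √(39400 + 19600 + 1090) = 245

245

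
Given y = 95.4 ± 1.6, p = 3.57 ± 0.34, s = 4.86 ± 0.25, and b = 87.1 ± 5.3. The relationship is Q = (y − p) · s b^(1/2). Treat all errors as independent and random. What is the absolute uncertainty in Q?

Let u = y − p = 91.8. δu = √(δy² + δp²) = √(2.56 + 0.116) = 1.64, so δu/u = 0.0178.
Q is then a monomial in u, s, b:
δQ/Q = √((δu/u)² + (1·δs/s)² + (½·δb/b)²) = √(0.000317 + 0.00265 + 0.000926) = 0.0624
Q = 4170, so δQ = 0.0624 × 4170 = 260.

260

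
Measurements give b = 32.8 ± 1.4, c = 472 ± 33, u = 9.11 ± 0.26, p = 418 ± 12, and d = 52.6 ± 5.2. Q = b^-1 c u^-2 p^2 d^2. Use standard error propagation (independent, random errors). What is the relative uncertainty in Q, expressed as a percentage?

22.9%

Each factor contributes (exponent × relative error)² to (δQ/Q)²:
  (-1·δb/b)² = (-1×0.0427)² = 0.00182;  (1·δc/c)² = (1×0.0699)² = 0.00489;  (-2·δu/u)² = (-2×0.0285)² = 0.00326;  (2·δp/p)² = (2×0.0287)² = 0.00330;  (2·δd/d)² = (2×0.0989)² = 0.0391
δQ/Q = √(0.0524) = 0.229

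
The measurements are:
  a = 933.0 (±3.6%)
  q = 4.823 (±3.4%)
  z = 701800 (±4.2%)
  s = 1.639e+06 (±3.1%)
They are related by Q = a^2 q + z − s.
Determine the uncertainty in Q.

3.39e+05

Let p = a^2·q = 4.198e+06. δp/p = √((2·δa/a)² + (1·δq/q)²) = √(0.00518 + 0.00116) = 0.0796, so δp = 3.34e+05.
Q = p + z − s: δQ = √(δp² + δz² + δs²) = √(1.12e+11 + 8.69e+08 + 2.58e+09) = 3.39e+05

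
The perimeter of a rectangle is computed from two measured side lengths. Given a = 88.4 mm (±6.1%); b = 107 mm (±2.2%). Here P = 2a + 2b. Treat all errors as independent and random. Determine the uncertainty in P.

11.8 mm

For a sum/difference, combine absolute errors in quadrature:
  (2·δa)² = 116;  (2·δb)² = 22.2
δP = √(138) = 11.8 mm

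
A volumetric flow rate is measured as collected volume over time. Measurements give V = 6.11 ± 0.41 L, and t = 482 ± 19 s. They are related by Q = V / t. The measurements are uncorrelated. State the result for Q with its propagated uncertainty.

Products/powers → add relative errors in quadrature, weighted by exponent:
  (1·δV/V)² = (1×0.0671)² = 0.00450;  (-1·δt/t)² = (-1×0.0394)² = 0.00155
δQ/Q = √(0.00606) = 0.0778
Q = 0.0127 L/s, so δQ = 0.0778 × 0.0127 = 0.000987 L/s.

0.0127 ± 0.000987 L/s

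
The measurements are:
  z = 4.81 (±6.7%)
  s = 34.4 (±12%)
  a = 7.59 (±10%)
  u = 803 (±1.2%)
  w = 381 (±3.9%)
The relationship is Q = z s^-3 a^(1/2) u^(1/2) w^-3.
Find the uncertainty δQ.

6.47e-11

Q is a product of powers, so relative uncertainties combine in quadrature:
  (1·δz/z)² = (1×0.0670)² = 0.00449;  (-3·δs/s)² = (-3×0.120)² = 0.130;  (½·δa/a)² = (0.5×0.100)² = 0.00250;  (½·δu/u)² = (0.5×0.0120)² = 3.6e-05;  (-3·δw/w)² = (-3×0.0390)² = 0.0137
δQ/Q = √(0.150) = 0.388
Q = 1.67e-10, so δQ = 0.388 × 1.67e-10 = 6.47e-11.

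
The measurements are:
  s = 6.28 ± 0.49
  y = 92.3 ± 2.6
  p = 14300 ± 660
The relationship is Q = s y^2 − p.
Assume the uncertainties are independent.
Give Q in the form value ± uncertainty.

39200 ± 5190

Let w = s·y^2 = 53500. δw/w = √((1·δs/s)² + (2·δy/y)²) = √(0.00609 + 0.00317) = 0.0962, so δw = 5150.
Q = w − p: δQ = √(δw² + δp²) = √(2.65e+07 + 4.36e+05) = 5190
Q = 39200.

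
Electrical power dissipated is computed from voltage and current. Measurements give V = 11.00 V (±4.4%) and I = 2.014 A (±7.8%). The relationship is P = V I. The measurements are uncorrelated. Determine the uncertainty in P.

Relative error in a monomial: (δP/P)² = Σ (nᵢ · δxᵢ/xᵢ)².
  (1·δV/V)² = (1×0.0440)² = 0.00194;  (1·δI/I)² = (1×0.0780)² = 0.00608
δP/P = √(0.00802) = 0.0896
P = 22.15 W, so δP = 0.0896 × 22.15 = 1.98 W.

1.98 W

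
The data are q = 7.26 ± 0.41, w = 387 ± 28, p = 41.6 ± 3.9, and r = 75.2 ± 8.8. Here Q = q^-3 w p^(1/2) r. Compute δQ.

109

For a monomial Q ∝ q^-3, w, p^(1/2), r, fractional errors add in quadrature:
  (-3·δq/q)² = (-3×0.0565)² = 0.0287;  (1·δw/w)² = (1×0.0724)² = 0.00523;  (½·δp/p)² = (0.5×0.0938)² = 0.00220;  (1·δr/r)² = (1×0.117)² = 0.0137
δQ/Q = √(0.0498) = 0.223
Q = 491, so δQ = 0.223 × 491 = 109.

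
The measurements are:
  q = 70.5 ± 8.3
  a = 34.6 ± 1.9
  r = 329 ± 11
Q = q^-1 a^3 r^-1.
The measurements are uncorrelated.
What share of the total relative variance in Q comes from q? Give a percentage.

32.9%

(δQ/Q)² = (-1·δq/q)² + (3·δa/a)² + (-1·δr/r)²
  q term: (-1×0.118)² = 0.0139
  a term: (3×0.0549)² = 0.0271
  r term: (-1×0.0334)² = 0.00112
Total = 0.0421. Share from q = 0.0139/0.0421 = 0.329.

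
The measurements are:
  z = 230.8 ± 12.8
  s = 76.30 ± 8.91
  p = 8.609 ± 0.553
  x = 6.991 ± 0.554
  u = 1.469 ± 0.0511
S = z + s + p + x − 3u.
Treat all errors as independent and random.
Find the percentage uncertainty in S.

4.91%

Absolute uncertainties add in quadrature for a linear combination:
  (δz)² = 164;  (δs)² = 79.4;  (δp)² = 0.306;  (δx)² = 0.307;  (3·δu)² = 0.0235
δS = √(244) = 15.6
S = 318.3, so δS/S = 15.6/318.3 = 0.0491.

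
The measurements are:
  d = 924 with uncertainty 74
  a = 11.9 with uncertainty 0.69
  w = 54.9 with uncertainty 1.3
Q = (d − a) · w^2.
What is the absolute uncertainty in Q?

Let u = d − a = 912. δu = √(δd² + δa²) = √(5480 + 0.476) = 74.0, so δu/u = 0.0811.
Q is then a monomial in u, w:
δQ/Q = √((δu/u)² + (2·δw/w)²) = √(0.00658 + 0.00224) = 0.0939
Q = 2.75e+06, so δQ = 0.0939 × 2.75e+06 = 2.58e+05.

2.58e+05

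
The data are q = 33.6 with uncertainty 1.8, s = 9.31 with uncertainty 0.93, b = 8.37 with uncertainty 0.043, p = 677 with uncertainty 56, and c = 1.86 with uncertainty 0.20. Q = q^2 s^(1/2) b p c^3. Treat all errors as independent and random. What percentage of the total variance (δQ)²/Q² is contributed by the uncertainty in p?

(δQ/Q)² = (2·δq/q)² + (½·δs/s)² + (1·δb/b)² + (1·δp/p)² + (3·δc/c)²
  q term: (2×0.0536)² = 0.0115
  s term: (0.5×0.0999)² = 0.00249
  b term: (1×0.00514)² = 2.64e-05
  p term: (1×0.0827)² = 0.00684
  c term: (3×0.108)² = 0.104
Total = 0.125. Share from p = 0.00684/0.125 = 0.0548.

5.48%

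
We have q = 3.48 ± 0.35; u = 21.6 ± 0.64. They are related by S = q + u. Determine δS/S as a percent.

2.91%

For a sum/difference, combine absolute errors in quadrature:
  (δq)² = 0.122;  (δu)² = 0.410
δS = √(0.532) = 0.729
S = 25.1, so δS/S = 0.729/25.1 = 0.0291.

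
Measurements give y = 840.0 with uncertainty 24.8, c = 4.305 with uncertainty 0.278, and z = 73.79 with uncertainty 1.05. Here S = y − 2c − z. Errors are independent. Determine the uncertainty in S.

Each term contributes (cᵢ δxᵢ)² to (δS)²:
  (δy)² = 615;  (2·δc)² = 0.309;  (δz)² = 1.10
δS = √(616) = 24.8

24.8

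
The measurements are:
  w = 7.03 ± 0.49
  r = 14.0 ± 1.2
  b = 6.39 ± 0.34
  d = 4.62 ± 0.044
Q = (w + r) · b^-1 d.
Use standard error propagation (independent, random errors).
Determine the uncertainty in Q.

Let u = w + r = 21.0. δu = √(δw² + δr²) = √(0.240 + 1.44) = 1.30, so δu/u = 0.0616.
Q is then a monomial in u, b, d:
δQ/Q = √((δu/u)² + (-1·δb/b)² + (1·δd/d)²) = √(0.00380 + 0.00283 + 9.07e-05) = 0.0820
Q = 15.2, so δQ = 0.0820 × 15.2 = 1.25.

1.25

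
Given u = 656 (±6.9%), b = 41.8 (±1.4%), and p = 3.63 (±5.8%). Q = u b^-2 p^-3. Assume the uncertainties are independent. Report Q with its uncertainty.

0.00785 ± 0.00149

Relative error in a monomial: (δQ/Q)² = Σ (nᵢ · δxᵢ/xᵢ)².
  (1·δu/u)² = (1×0.0690)² = 0.00476;  (-2·δb/b)² = (-2×0.0140)² = 0.000784;  (-3·δp/p)² = (-3×0.0580)² = 0.0303
δQ/Q = √(0.0358) = 0.189
Q = 0.00785, so δQ = 0.189 × 0.00785 = 0.00149.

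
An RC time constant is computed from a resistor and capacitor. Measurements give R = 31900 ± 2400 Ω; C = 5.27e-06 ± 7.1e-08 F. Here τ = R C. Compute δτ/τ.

0.0764

Each factor contributes (exponent × relative error)² to (δτ/τ)²:
  (1·δR/R)² = (1×0.0752)² = 0.00566;  (1·δC/C)² = (1×0.0135)² = 0.000182
δτ/τ = √(0.00584) = 0.0764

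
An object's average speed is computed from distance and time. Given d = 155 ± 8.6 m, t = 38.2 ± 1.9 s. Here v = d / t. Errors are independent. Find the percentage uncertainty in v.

7.45%

Products/powers → add relative errors in quadrature, weighted by exponent:
  (1·δd/d)² = (1×0.0555)² = 0.00308;  (-1·δt/t)² = (-1×0.0497)² = 0.00247
δv/v = √(0.00555) = 0.0745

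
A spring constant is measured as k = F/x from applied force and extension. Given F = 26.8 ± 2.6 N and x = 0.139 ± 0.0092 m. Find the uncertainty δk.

22.6 N/m

Products/powers → add relative errors in quadrature, weighted by exponent:
  (1·δF/F)² = (1×0.0970)² = 0.00941;  (-1·δx/x)² = (-1×0.0662)² = 0.00438
δk/k = √(0.0138) = 0.117
k = 193 N/m, so δk = 0.117 × 193 = 22.6 N/m.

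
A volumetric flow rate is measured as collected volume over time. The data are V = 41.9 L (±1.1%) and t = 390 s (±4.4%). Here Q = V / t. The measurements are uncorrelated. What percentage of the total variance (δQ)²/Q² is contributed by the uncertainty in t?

(δQ/Q)² = (1·δV/V)² + (-1·δt/t)²
  V term: (1×0.0110)² = 0.000121
  t term: (-1×0.0440)² = 0.00194
Total = 0.00206. Share from t = 0.00194/0.00206 = 0.941.

94.1%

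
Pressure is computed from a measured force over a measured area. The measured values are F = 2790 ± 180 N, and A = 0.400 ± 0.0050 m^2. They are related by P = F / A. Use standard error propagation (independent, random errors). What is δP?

P is a product of powers, so relative uncertainties combine in quadrature:
  (1·δF/F)² = (1×0.0645)² = 0.00416;  (-1·δA/A)² = (-1×0.0125)² = 0.000156
δP/P = √(0.00432) = 0.0657
P = 6980 Pa, so δP = 0.0657 × 6980 = 458 Pa.

458 Pa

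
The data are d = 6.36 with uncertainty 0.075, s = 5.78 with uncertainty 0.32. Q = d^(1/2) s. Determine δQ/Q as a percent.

5.57%

Products/powers → add relative errors in quadrature, weighted by exponent:
  (½·δd/d)² = (0.5×0.0118)² = 3.48e-05;  (1·δs/s)² = (1×0.0554)² = 0.00307
δQ/Q = √(0.00310) = 0.0557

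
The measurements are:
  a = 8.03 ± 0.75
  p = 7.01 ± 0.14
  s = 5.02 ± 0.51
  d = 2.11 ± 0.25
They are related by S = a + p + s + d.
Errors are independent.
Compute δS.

0.951

Each term contributes (cᵢ δxᵢ)² to (δS)²:
  (δa)² = 0.562;  (δp)² = 0.0196;  (δs)² = 0.260;  (δd)² = 0.0625
δS = √(0.905) = 0.951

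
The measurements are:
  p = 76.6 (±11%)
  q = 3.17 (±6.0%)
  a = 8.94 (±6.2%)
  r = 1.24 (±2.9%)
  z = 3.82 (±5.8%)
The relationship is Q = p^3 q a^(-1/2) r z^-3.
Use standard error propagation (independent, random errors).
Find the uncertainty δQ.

Q is a product of powers, so relative uncertainties combine in quadrature:
  (3·δp/p)² = (3×0.110)² = 0.109;  (1·δq/q)² = (1×0.0600)² = 0.00360;  (−½·δa/a)² = (-0.5×0.0620)² = 0.000961;  (1·δr/r)² = (1×0.0290)² = 0.000841;  (-3·δz/z)² = (-3×0.0580)² = 0.0303
δQ/Q = √(0.145) = 0.380
Q = 10600, so δQ = 0.380 × 10600 = 4030.

4030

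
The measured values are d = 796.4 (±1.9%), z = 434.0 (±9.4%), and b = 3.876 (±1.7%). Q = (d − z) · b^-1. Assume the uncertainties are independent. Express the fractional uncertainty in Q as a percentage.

Let u = d − z = 362.4. δu = √(δd² + δz²) = √(229 + 1660) = 43.5, so δu/u = 0.120.
Q is then a monomial in u, b:
δQ/Q = √((δu/u)² + (-1·δb/b)²) = √(0.0144 + 0.000289) = 0.121

12.1%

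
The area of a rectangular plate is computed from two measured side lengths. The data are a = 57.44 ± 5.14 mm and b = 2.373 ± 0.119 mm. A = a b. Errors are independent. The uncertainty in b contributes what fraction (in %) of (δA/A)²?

23.9%

(δA/A)² = (1·δa/a)² + (1·δb/b)²
  a term: (1×0.0895)² = 0.00801
  b term: (1×0.0501)² = 0.00251
Total = 0.0105. Share from b = 0.00251/0.0105 = 0.239.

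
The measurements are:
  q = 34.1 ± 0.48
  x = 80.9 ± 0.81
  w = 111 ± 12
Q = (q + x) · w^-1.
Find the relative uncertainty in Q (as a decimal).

0.108

Let u = q + x = 115. δu = √(δq² + δx²) = √(0.230 + 0.656) = 0.942, so δu/u = 0.00819.
Q is then a monomial in u, w:
δQ/Q = √((δu/u)² + (-1·δw/w)²) = √(6.7e-05 + 0.0117) = 0.108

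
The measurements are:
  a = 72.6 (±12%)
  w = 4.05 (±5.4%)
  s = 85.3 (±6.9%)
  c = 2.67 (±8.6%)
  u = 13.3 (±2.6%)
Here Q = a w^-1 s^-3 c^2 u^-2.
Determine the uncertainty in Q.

3.54e-07

Relative error in a monomial: (δQ/Q)² = Σ (nᵢ · δxᵢ/xᵢ)².
  (1·δa/a)² = (1×0.120)² = 0.0144;  (-1·δw/w)² = (-1×0.0540)² = 0.00292;  (-3·δs/s)² = (-3×0.0690)² = 0.0428;  (2·δc/c)² = (2×0.0860)² = 0.0296;  (-2·δu/u)² = (-2×0.0260)² = 0.00270
δQ/Q = √(0.0925) = 0.304
Q = 1.16e-06, so δQ = 0.304 × 1.16e-06 = 3.54e-07.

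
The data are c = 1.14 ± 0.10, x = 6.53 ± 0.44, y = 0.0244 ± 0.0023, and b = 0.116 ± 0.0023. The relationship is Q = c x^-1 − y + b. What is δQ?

Let p = c·x^-1 = 0.175. δp/p = √((1·δc/c)² + (-1·δx/x)²) = √(0.00769 + 0.00454) = 0.111, so δp = 0.0193.
Q = p − y + b: δQ = √(δp² + δy² + δb²) = √(0.000373 + 5.29e-06 + 5.29e-06) = 0.0196

0.0196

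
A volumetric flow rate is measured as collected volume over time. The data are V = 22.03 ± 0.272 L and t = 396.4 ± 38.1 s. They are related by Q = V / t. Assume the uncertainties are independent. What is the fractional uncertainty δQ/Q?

Since Q is a product/quotient, work with relative uncertainties:
  (1·δV/V)² = (1×0.0123)² = 0.000152;  (-1·δt/t)² = (-1×0.0961)² = 0.00924
δQ/Q = √(0.00939) = 0.0969

0.0969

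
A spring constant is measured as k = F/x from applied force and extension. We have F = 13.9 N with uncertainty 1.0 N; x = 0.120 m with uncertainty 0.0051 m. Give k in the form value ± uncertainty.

116 ± 9.68 N/m

For a monomial k ∝ F, x^-1, fractional errors add in quadrature:
  (1·δF/F)² = (1×0.0719)² = 0.00518;  (-1·δx/x)² = (-1×0.0425)² = 0.00181
δk/k = √(0.00698) = 0.0836
k = 116 N/m, so δk = 0.0836 × 116 = 9.68 N/m.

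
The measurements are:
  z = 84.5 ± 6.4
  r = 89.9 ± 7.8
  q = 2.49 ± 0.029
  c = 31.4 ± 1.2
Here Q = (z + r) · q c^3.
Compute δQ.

1.73e+06

Let u = z + r = 174. δu = √(δz² + δr²) = √(41.0 + 60.8) = 10.1, so δu/u = 0.0579.
Q is then a monomial in u, q, c:
δQ/Q = √((δu/u)² + (1·δq/q)² + (3·δc/c)²) = √(0.00335 + 0.000136 + 0.0131) = 0.129
Q = 1.34e+07, so δQ = 0.129 × 1.34e+07 = 1.73e+06.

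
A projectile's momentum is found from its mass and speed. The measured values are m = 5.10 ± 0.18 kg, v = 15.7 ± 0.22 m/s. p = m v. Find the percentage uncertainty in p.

3.80%

Since p is a product/quotient, work with relative uncertainties:
  (1·δm/m)² = (1×0.0353)² = 0.00125;  (1·δv/v)² = (1×0.0140)² = 0.000196
δp/p = √(0.00144) = 0.0380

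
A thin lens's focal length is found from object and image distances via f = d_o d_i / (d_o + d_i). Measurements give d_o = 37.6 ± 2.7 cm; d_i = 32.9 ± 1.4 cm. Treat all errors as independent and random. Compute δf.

0.710 cm

∂f/∂d_o = (d_i/(d_o+d_i))² = 0.218;  ∂f/∂d_i = (d_o/(d_o+d_i))² = 0.284
δf = √((∂f/∂d_o · δd_o)² + (∂f/∂d_i · δd_i)²) = √(0.346 + 0.159) = 0.710 cm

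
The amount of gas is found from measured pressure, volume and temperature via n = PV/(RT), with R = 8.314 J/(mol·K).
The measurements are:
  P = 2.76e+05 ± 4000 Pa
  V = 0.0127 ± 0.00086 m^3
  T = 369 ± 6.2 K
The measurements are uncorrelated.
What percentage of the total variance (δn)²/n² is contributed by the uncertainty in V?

90.3%

(δn/n)² = (1·δP/P)² + (1·δV/V)² + (-1·δT/T)²
  P term: (1×0.0145)² = 0.000210
  V term: (1×0.0677)² = 0.00459
  T term: (-1×0.0168)² = 0.000282
Total = 0.00508. Share from V = 0.00459/0.00508 = 0.903.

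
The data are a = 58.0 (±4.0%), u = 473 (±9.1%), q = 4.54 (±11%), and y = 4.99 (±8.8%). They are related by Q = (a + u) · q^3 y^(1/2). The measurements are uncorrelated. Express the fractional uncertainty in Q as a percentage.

Let w = a + u = 531. δw = √(δa² + δu²) = √(5.38 + 1850) = 43.1, so δw/w = 0.0812.
Q is then a monomial in w, q, y:
δQ/Q = √((δw/w)² + (3·δq/q)² + (½·δy/y)²) = √(0.00659 + 0.109 + 0.00194) = 0.343

34.3%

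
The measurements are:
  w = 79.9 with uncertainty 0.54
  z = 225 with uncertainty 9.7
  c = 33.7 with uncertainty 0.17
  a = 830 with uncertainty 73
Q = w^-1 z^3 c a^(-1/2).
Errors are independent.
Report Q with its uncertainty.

(1.67 ± 0.228) × 10^5

Since Q is a product/quotient, work with relative uncertainties:
  (-1·δw/w)² = (-1×0.00676)² = 4.57e-05;  (3·δz/z)² = (3×0.0431)² = 0.0167;  (1·δc/c)² = (1×0.00504)² = 2.54e-05;  (−½·δa/a)² = (-0.5×0.0880)² = 0.00193
δQ/Q = √(0.0187) = 0.137
Q = 1.67e+05, so δQ = 0.137 × 1.67e+05 = 22800.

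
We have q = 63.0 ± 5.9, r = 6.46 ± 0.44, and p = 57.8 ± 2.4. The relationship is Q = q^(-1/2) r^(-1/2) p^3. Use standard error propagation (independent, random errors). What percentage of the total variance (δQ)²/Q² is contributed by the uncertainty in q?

(δQ/Q)² = (−½·δq/q)² + (−½·δr/r)² + (3·δp/p)²
  q term: (-0.5×0.0937)² = 0.00219
  r term: (-0.5×0.0681)² = 0.00116
  p term: (3×0.0415)² = 0.0155
Total = 0.0189. Share from q = 0.00219/0.0189 = 0.116.

11.6%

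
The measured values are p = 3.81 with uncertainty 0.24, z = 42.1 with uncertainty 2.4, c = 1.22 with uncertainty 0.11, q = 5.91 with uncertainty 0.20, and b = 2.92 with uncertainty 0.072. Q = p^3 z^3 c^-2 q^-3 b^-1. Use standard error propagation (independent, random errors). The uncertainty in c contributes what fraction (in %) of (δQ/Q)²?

30.0%

(δQ/Q)² = (3·δp/p)² + (3·δz/z)² + (-2·δc/c)² + (-3·δq/q)² + (-1·δb/b)²
  p term: (3×0.0630)² = 0.0357
  z term: (3×0.0570)² = 0.0292
  c term: (-2×0.0902)² = 0.0325
  q term: (-3×0.0338)² = 0.0103
  b term: (-1×0.0247)² = 0.000608
Total = 0.108. Share from c = 0.0325/0.108 = 0.300.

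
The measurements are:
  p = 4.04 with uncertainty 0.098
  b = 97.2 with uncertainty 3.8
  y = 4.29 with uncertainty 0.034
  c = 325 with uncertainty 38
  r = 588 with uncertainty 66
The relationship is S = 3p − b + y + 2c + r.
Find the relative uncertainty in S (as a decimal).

0.0870

For a sum/difference, combine absolute errors in quadrature:
  (3·δp)² = 0.0864;  (δb)² = 14.4;  (δy)² = 0.00116;  (2·δc)² = 5780;  (δr)² = 4360
δS = √(10100) = 101
S = 1160, so δS/S = 101/1160 = 0.0870.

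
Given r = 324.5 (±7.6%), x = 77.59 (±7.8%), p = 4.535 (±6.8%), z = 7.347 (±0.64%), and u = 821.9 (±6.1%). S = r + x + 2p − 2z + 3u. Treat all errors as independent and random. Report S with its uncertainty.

S is a linear combination, so absolute uncertainties add in quadrature:
  (δr)² = 608;  (δx)² = 36.6;  (2·δp)² = 0.380;  (2·δz)² = 0.00884;  (3·δu)² = 22600
δS = √(23300) = 153
S = 2862.

2862 ± 153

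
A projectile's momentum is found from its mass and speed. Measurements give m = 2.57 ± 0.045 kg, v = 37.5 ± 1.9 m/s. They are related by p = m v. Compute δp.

5.17 kg·m/s

Products/powers → add relative errors in quadrature, weighted by exponent:
  (1·δm/m)² = (1×0.0175)² = 0.000307;  (1·δv/v)² = (1×0.0507)² = 0.00257
δp/p = √(0.00287) = 0.0536
p = 96.4 kg·m/s, so δp = 0.0536 × 96.4 = 5.17 kg·m/s.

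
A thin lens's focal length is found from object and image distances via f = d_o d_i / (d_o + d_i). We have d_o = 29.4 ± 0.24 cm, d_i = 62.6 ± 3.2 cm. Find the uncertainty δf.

∂f/∂d_o = (d_i/(d_o+d_i))² = 0.463;  ∂f/∂d_i = (d_o/(d_o+d_i))² = 0.102
δf = √((∂f/∂d_o · δd_o)² + (∂f/∂d_i · δd_i)²) = √(0.0123 + 0.107) = 0.345 cm

0.345 cm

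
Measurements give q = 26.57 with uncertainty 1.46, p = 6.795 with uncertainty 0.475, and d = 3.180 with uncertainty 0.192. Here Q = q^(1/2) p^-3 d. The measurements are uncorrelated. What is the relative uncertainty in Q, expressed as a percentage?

Relative error in a monomial: (δQ/Q)² = Σ (nᵢ · δxᵢ/xᵢ)².
  (½·δq/q)² = (0.5×0.0549)² = 0.000755;  (-3·δp/p)² = (-3×0.0699)² = 0.0440;  (1·δd/d)² = (1×0.0604)² = 0.00365
δQ/Q = √(0.0484) = 0.220

22.0%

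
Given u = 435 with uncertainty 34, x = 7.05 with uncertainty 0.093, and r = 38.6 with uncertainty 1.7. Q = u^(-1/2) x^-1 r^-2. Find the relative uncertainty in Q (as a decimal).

0.0973

Relative error in a monomial: (δQ/Q)² = Σ (nᵢ · δxᵢ/xᵢ)².
  (−½·δu/u)² = (-0.5×0.0782)² = 0.00153;  (-1·δx/x)² = (-1×0.0132)² = 0.000174;  (-2·δr/r)² = (-2×0.0440)² = 0.00776
δQ/Q = √(0.00946) = 0.0973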